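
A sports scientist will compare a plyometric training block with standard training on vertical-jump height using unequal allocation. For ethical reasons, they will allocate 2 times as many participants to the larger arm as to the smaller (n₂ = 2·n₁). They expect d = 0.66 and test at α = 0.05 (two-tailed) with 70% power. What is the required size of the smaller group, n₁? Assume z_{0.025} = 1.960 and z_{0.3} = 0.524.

With allocation ratio k = n₂/n₁ = 2, Var(x̄₁−x̄₂) = σ²(1/n₁ + 1/(k·n₁)) = σ²·(k+1)/(k·n₁).
So n₁ = (1 + 1/k)·((z_{α/2} + z_β)/d)² = 1.500 × (2.484/0.66)².
n₁ = 1.500 × 14.16 = 21.2.
Round up: n₁ = 22, giving n₂ = 2 × 22 = 44.

n₁ = 22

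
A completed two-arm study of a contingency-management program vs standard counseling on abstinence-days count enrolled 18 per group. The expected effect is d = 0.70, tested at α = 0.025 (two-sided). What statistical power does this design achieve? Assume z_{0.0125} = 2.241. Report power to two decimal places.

power ≈ 0.44

For two equal groups, power = Φ(d·√(n/2) − z_{α/2}).
d·√(n/2) = 0.70 × √(18/2) = 0.70 × 3.000 = 2.100.
z_β = 2.100 − 2.241 = -0.141.
Power = Φ(-0.141) = 0.444.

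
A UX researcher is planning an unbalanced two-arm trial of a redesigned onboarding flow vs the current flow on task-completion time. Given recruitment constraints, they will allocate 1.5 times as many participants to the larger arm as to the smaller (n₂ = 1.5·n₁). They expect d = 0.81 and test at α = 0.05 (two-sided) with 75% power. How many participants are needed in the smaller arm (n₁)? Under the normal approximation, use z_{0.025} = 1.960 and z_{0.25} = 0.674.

n₁ = 18

With allocation ratio k = n₂/n₁ = 1.5, Var(x̄₁−x̄₂) = σ²(1/n₁ + 1/(k·n₁)) = σ²·(k+1)/(k·n₁).
So n₁ = (1 + 1/k)·((z_{α/2} + z_β)/d)² = 1.667 × (2.634/0.81)².
n₁ = 1.667 × 10.57 = 17.6.
Round up: n₁ = 18, giving n₂ = 1.5 × 18 = 27.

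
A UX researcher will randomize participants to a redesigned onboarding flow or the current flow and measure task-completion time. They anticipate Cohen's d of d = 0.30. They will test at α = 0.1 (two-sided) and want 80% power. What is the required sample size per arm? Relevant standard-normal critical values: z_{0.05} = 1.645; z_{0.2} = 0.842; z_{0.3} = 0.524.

n = 138 per group

For two independent groups with equal n: n = 2·((z_{α/2} + z_β) / d)².
z_{α/2} + z_β = 1.645 + 0.842 = 2.487.
n = 2 × (2.487 / 0.30)² = 2 × 8.290² = 2 × 68.72 = 137.4.
Round up to the next whole participant.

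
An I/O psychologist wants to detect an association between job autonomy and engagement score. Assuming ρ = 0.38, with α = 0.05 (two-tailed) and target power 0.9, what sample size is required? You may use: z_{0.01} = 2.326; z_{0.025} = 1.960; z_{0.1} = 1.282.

Fisher's z: C = ½·ln((1+r)/(1−r)) = ½·ln(2.2258) = 0.4001.
n = ((z_{α/2} + z_β)/C)² + 3.
(1.960 + 1.282) / 0.4001 = 3.242 / 0.4001 = 8.103.
n = 8.103² + 3 = 65.66 + 3 = 68.7.
Round up.

n = 69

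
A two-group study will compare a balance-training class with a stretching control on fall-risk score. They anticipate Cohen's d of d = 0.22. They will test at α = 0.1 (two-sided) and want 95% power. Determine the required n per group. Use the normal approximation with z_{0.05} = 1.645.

n = 448 per group

For two independent groups with equal n: n = 2·((z_{α/2} + z_β) / d)².
z_{α/2} + z_β = 1.645 + 1.645 = 3.290.
n = 2 × (3.290 / 0.22)² = 2 × 14.955² = 2 × 223.64 = 447.3.
Round up to the next whole participant.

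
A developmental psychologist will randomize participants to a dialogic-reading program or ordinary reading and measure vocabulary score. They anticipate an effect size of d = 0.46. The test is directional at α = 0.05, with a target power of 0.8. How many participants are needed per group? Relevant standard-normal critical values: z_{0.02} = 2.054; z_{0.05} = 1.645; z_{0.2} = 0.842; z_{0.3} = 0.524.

n = 59 per group

For two independent groups with equal n: n = 2·((z_{α} + z_β) / d)².
z_{α} + z_β = 1.645 + 0.842 = 2.487.
n = 2 × (2.487 / 0.46)² = 2 × 5.407² = 2 × 29.23 = 58.5.
Round up to the next whole participant.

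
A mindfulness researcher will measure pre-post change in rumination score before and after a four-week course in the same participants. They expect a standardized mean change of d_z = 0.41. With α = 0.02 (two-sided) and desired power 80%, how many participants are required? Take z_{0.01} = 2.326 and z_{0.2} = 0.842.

For a paired (one-sample on differences) test: n = ((z_{α/2} + z_β) / d)².
z_{α/2} + z_β = 2.326 + 0.842 = 3.168.
n = (3.168 / 0.41)² = 7.727² = 59.70.
Round up.

n = 60 pairs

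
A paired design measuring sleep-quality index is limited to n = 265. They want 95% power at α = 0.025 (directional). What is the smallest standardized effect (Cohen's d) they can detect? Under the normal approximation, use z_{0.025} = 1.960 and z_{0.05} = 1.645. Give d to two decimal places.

d_min ≈ 0.22

For a single sample (or paired design) of n = 265: d_min = (z_{α} + z_β)/√n.
z-sum = 1.960 + 1.645 = 3.605.
d_min = 3.605 / √265 = 3.605 / 16.279 = 0.221.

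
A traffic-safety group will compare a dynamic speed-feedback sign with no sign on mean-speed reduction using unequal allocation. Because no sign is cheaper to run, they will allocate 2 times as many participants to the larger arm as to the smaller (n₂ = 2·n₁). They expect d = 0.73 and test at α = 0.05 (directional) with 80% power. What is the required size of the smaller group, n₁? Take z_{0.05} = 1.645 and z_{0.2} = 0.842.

With allocation ratio k = n₂/n₁ = 2, Var(x̄₁−x̄₂) = σ²(1/n₁ + 1/(k·n₁)) = σ²·(k+1)/(k·n₁).
So n₁ = (1 + 1/k)·((z_{α} + z_β)/d)² = 1.500 × (2.487/0.73)².
n₁ = 1.500 × 11.61 = 17.4.
Round up: n₁ = 18, giving n₂ = 2 × 18 = 36.

n₁ = 18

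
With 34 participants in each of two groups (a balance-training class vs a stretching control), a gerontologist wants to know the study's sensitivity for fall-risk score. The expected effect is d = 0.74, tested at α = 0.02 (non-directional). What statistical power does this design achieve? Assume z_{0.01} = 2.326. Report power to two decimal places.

power ≈ 0.77

For two equal groups, power = Φ(d·√(n/2) − z_{α/2}).
d·√(n/2) = 0.74 × √(34/2) = 0.74 × 4.123 = 3.051.
z_β = 3.051 − 2.326 = 0.725.
Power = Φ(0.725) = 0.766.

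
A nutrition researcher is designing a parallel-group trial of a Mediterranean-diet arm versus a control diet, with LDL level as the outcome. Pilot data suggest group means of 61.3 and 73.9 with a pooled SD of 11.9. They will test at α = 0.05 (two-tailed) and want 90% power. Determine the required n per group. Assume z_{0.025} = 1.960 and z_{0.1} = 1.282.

Cohen's d = |M₁ − M₂| / SD_pooled = |61.3 − 73.9| / 11.9 = 12.6 / 11.9 = 1.059.
For two independent groups with equal n: n = 2·((z_{α/2} + z_β) / d)².
z_{α/2} + z_β = 1.960 + 1.282 = 3.242.
n = 2 × (3.242 / 1.059)² = 2 × 3.061² = 2 × 9.37 = 18.7.
Round up to the next whole participant.

n = 19 per group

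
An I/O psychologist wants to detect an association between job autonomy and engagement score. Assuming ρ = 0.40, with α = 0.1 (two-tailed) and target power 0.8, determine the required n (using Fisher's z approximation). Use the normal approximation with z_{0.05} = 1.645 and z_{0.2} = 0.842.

n = 38

Fisher's z: C = ½·ln((1+r)/(1−r)) = ½·ln(2.3333) = 0.4236.
n = ((z_{α/2} + z_β)/C)² + 3.
(1.645 + 0.842) / 0.4236 = 2.487 / 0.4236 = 5.871.
n = 5.871² + 3 = 34.47 + 3 = 37.5.
Round up.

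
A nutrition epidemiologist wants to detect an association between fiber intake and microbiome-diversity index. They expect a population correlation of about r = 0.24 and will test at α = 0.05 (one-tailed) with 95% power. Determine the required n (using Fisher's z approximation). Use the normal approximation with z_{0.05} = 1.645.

Fisher's z: C = ½·ln((1+r)/(1−r)) = ½·ln(1.6316) = 0.2448.
n = ((z_{α} + z_β)/C)² + 3.
(1.645 + 1.645) / 0.2448 = 3.290 / 0.2448 = 13.440.
n = 13.440² + 3 = 180.62 + 3 = 183.6.
Round up.

n = 184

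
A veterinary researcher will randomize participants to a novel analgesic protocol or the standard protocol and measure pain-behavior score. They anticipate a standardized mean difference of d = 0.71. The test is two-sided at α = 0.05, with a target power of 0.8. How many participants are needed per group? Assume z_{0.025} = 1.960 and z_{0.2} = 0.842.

n = 32 per group

For two independent groups with equal n: n = 2·((z_{α/2} + z_β) / d)².
z_{α/2} + z_β = 1.960 + 0.842 = 2.802.
n = 2 × (2.802 / 0.71)² = 2 × 3.946² = 2 × 15.57 = 31.1.
Round up to the next whole participant.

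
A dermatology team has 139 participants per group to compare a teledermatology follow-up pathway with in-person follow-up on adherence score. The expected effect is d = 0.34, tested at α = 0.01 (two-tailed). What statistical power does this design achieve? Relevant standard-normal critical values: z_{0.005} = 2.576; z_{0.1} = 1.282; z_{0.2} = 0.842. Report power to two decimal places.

power ≈ 0.60

For two equal groups, power = Φ(d·√(n/2) − z_{α/2}).
d·√(n/2) = 0.34 × √(139/2) = 0.34 × 8.337 = 2.834.
z_β = 2.834 − 2.576 = 0.258.
Power = Φ(0.258) = 0.602.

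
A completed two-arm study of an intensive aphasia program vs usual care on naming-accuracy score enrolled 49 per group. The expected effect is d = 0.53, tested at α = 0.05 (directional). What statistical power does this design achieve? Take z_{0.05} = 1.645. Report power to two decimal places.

power ≈ 0.84

For two equal groups, power = Φ(d·√(n/2) − z_{α}).
d·√(n/2) = 0.53 × √(49/2) = 0.53 × 4.950 = 2.623.
z_β = 2.623 − 1.645 = 0.978.
Power = Φ(0.978) = 0.836.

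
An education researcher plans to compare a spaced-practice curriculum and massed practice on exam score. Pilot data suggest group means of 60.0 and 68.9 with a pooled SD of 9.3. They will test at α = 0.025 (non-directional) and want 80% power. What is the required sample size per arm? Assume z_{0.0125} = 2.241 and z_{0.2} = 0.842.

n = 21 per group

Cohen's d = |M₁ − M₂| / SD_pooled = |60.0 − 68.9| / 9.3 = 8.9 / 9.3 = 0.957.
For two independent groups with equal n: n = 2·((z_{α/2} + z_β) / d)².
z_{α/2} + z_β = 2.241 + 0.842 = 3.083.
n = 2 × (3.083 / 0.957)² = 2 × 3.222² = 2 × 10.38 = 20.8.
Round up to the next whole participant.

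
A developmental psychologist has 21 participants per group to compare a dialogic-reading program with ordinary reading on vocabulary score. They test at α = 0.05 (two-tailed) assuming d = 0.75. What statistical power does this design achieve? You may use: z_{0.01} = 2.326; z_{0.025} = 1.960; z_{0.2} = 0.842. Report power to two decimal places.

For two equal groups, power = Φ(d·√(n/2) − z_{α/2}).
d·√(n/2) = 0.75 × √(21/2) = 0.75 × 3.240 = 2.430.
z_β = 2.430 − 1.960 = 0.470.
Power = Φ(0.470) = 0.681.

power ≈ 0.68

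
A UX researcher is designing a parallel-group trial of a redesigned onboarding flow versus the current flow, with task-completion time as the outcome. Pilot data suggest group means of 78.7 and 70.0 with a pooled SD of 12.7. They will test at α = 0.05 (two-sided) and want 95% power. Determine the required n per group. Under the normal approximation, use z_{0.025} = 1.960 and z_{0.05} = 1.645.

Cohen's d = |M₁ − M₂| / SD_pooled = |78.7 − 70.0| / 12.7 = 8.7 / 12.7 = 0.685.
For two independent groups with equal n: n = 2·((z_{α/2} + z_β) / d)².
z_{α/2} + z_β = 1.960 + 1.645 = 3.605.
n = 2 × (3.605 / 0.685)² = 2 × 5.263² = 2 × 27.70 = 55.4.
Round up to the next whole participant.

n = 56 per group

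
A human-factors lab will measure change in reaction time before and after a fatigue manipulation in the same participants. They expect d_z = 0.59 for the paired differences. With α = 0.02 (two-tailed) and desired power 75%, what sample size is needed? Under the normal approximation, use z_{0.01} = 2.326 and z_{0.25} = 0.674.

n = 26 pairs

For a paired (one-sample on differences) test: n = ((z_{α/2} + z_β) / d)².
z_{α/2} + z_β = 2.326 + 0.674 = 3.000.
n = (3.000 / 0.59)² = 5.085² = 25.85.
Round up.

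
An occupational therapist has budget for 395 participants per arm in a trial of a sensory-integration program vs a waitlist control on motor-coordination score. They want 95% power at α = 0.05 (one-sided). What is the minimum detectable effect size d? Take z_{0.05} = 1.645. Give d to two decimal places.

d_min ≈ 0.23

For two independent groups of n = 395 each: d_min = (z_{α} + z_β)·√(2/n).
z-sum = 1.645 + 1.645 = 3.290.
d_min = 3.290 × √(2/395) = 3.290 × 0.0712 = 0.234.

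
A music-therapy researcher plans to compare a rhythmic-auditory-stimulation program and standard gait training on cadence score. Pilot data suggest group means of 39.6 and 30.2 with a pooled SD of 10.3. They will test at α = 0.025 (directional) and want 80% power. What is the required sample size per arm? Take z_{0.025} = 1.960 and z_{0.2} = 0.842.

Cohen's d = |M₁ − M₂| / SD_pooled = |39.6 − 30.2| / 10.3 = 9.4 / 10.3 = 0.913.
For two independent groups with equal n: n = 2·((z_{α} + z_β) / d)².
z_{α} + z_β = 1.960 + 0.842 = 2.802.
n = 2 × (2.802 / 0.913)² = 2 × 3.069² = 2 × 9.42 = 18.8.
Round up to the next whole participant.

n = 19 per group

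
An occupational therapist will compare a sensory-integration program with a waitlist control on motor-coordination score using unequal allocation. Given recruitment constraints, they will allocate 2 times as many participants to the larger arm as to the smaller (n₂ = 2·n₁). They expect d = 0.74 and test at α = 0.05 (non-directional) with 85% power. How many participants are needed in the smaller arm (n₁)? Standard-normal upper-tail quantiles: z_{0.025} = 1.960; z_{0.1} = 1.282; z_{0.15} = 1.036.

With allocation ratio k = n₂/n₁ = 2, Var(x̄₁−x̄₂) = σ²(1/n₁ + 1/(k·n₁)) = σ²·(k+1)/(k·n₁).
So n₁ = (1 + 1/k)·((z_{α/2} + z_β)/d)² = 1.500 × (2.996/0.74)².
n₁ = 1.500 × 16.39 = 24.6.
Round up: n₁ = 25, giving n₂ = 2 × 25 = 50.

n₁ = 25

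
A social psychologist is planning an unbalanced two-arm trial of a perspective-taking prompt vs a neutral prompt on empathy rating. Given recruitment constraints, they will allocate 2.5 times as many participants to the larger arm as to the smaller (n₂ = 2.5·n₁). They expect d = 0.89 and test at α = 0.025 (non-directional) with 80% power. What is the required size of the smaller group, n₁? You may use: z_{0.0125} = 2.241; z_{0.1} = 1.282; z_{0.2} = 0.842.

With allocation ratio k = n₂/n₁ = 2.5, Var(x̄₁−x̄₂) = σ²(1/n₁ + 1/(k·n₁)) = σ²·(k+1)/(k·n₁).
So n₁ = (1 + 1/k)·((z_{α/2} + z_β)/d)² = 1.400 × (3.083/0.89)².
n₁ = 1.400 × 12.00 = 16.8.
Round up: n₁ = 17, giving n₂ = ⌈2.5 × 17⌉ = ⌈42.5⌉ = 43.

n₁ = 17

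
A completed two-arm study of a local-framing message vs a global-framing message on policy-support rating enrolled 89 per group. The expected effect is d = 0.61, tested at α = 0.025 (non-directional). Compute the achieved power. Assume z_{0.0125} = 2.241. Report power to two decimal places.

For two equal groups, power = Φ(d·√(n/2) − z_{α/2}).
d·√(n/2) = 0.61 × √(89/2) = 0.61 × 6.671 = 4.069.
z_β = 4.069 − 2.241 = 1.828.
Power = Φ(1.828) = 0.966.

power ≈ 0.97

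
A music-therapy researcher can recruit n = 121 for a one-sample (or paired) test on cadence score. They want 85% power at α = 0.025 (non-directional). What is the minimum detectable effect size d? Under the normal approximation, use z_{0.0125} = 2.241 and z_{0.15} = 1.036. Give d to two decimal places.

For a single sample (or paired design) of n = 121: d_min = (z_{α/2} + z_β)/√n.
z-sum = 2.241 + 1.036 = 3.277.
d_min = 3.277 / √121 = 3.277 / 11.000 = 0.298.

d_min ≈ 0.30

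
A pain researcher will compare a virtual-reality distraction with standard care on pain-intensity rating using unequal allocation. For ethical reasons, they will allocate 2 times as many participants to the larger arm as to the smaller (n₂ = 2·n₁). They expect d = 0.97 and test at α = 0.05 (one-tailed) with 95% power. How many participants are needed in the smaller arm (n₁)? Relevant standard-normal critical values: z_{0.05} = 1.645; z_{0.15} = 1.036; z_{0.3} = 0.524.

n₁ = 18

With allocation ratio k = n₂/n₁ = 2, Var(x̄₁−x̄₂) = σ²(1/n₁ + 1/(k·n₁)) = σ²·(k+1)/(k·n₁).
So n₁ = (1 + 1/k)·((z_{α} + z_β)/d)² = 1.500 × (3.290/0.97)².
n₁ = 1.500 × 11.50 = 17.3.
Round up: n₁ = 18, giving n₂ = 2 × 18 = 36.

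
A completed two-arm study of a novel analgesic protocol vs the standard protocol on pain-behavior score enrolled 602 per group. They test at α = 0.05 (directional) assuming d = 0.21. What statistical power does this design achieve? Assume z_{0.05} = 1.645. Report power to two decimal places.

For two equal groups, power = Φ(d·√(n/2) − z_{α}).
d·√(n/2) = 0.21 × √(602/2) = 0.21 × 17.349 = 3.643.
z_β = 3.643 − 1.645 = 1.998.
Power = Φ(1.998) = 0.977.

power ≈ 0.98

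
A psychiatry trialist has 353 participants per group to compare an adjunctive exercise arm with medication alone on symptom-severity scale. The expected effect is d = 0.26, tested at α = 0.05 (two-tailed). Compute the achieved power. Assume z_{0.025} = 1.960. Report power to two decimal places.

For two equal groups, power = Φ(d·√(n/2) − z_{α/2}).
d·√(n/2) = 0.26 × √(353/2) = 0.26 × 13.285 = 3.454.
z_β = 3.454 − 1.960 = 1.494.
Power = Φ(1.494) = 0.932.

power ≈ 0.93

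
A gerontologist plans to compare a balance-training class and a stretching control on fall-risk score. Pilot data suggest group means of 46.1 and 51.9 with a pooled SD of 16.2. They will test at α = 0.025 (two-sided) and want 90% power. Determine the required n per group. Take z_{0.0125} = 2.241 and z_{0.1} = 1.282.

n = 194 per group

Cohen's d = |M₁ − M₂| / SD_pooled = |46.1 − 51.9| / 16.2 = 5.8 / 16.2 = 0.358.
For two independent groups with equal n: n = 2·((z_{α/2} + z_β) / d)².
z_{α/2} + z_β = 2.241 + 1.282 = 3.523.
n = 2 × (3.523 / 0.358)² = 2 × 9.841² = 2 × 96.84 = 193.7.
Round up to the next whole participant.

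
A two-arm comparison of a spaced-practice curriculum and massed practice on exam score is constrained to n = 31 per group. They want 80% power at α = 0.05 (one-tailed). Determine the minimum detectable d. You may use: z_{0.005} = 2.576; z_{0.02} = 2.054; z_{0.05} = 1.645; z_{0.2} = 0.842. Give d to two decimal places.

d_min ≈ 0.63

For two independent groups of n = 31 each: d_min = (z_{α} + z_β)·√(2/n).
z-sum = 1.645 + 0.842 = 2.487.
d_min = 2.487 × √(2/31) = 2.487 × 0.2540 = 0.632.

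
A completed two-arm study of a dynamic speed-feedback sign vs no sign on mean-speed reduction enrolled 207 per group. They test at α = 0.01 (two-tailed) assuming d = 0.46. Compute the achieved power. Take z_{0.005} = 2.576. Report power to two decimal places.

power ≈ 0.98

For two equal groups, power = Φ(d·√(n/2) − z_{α/2}).
d·√(n/2) = 0.46 × √(207/2) = 0.46 × 10.173 = 4.680.
z_β = 4.680 − 2.576 = 2.104.
Power = Φ(2.104) = 0.982.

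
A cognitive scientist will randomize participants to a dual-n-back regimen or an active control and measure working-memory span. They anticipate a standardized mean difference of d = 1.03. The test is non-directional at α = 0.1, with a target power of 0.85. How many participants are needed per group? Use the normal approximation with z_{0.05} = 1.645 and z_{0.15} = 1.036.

n = 14 per group

For two independent groups with equal n: n = 2·((z_{α/2} + z_β) / d)².
z_{α/2} + z_β = 1.645 + 1.036 = 2.681.
n = 2 × (2.681 / 1.03)² = 2 × 2.603² = 2 × 6.78 = 13.6.
Round up to the next whole participant.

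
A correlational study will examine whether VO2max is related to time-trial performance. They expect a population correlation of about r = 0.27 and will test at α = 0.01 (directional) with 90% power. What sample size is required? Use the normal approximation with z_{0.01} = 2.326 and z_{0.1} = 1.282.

Fisher's z: C = ½·ln((1+r)/(1−r)) = ½·ln(1.7397) = 0.2769.
n = ((z_{α} + z_β)/C)² + 3.
(2.326 + 1.282) / 0.2769 = 3.608 / 0.2769 = 13.030.
n = 13.030² + 3 = 169.78 + 3 = 172.8.
Round up.

n = 173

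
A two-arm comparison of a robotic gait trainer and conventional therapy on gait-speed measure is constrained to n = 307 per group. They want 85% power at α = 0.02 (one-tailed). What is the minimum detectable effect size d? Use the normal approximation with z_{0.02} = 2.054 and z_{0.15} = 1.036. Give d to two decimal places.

For two independent groups of n = 307 each: d_min = (z_{α} + z_β)·√(2/n).
z-sum = 2.054 + 1.036 = 3.090.
d_min = 3.090 × √(2/307) = 3.090 × 0.0807 = 0.249.

d_min ≈ 0.25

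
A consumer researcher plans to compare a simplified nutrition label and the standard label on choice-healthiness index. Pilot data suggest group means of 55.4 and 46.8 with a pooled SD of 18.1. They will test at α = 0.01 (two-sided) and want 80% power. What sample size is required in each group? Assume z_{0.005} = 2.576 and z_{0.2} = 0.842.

n = 104 per group

Cohen's d = |M₁ − M₂| / SD_pooled = |55.4 − 46.8| / 18.1 = 8.6 / 18.1 = 0.475.
For two independent groups with equal n: n = 2·((z_{α/2} + z_β) / d)².
z_{α/2} + z_β = 2.576 + 0.842 = 3.418.
n = 2 × (3.418 / 0.475)² = 2 × 7.196² = 2 × 51.78 = 103.6.
Round up to the next whole participant.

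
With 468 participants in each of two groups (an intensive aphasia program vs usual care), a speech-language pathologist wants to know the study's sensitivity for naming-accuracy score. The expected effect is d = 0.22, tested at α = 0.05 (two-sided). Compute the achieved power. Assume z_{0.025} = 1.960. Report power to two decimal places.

For two equal groups, power = Φ(d·√(n/2) − z_{α/2}).
d·√(n/2) = 0.22 × √(468/2) = 0.22 × 15.297 = 3.365.
z_β = 3.365 − 1.960 = 1.405.
Power = Φ(1.405) = 0.920.

power ≈ 0.92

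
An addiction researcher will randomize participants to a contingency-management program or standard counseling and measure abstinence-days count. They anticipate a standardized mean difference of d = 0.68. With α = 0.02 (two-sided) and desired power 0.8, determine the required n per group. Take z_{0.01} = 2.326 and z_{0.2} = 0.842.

For two independent groups with equal n: n = 2·((z_{α/2} + z_β) / d)².
z_{α/2} + z_β = 2.326 + 0.842 = 3.168.
n = 2 × (3.168 / 0.68)² = 2 × 4.659² = 2 × 21.70 = 43.4.
Round up to the next whole participant.

n = 44 per group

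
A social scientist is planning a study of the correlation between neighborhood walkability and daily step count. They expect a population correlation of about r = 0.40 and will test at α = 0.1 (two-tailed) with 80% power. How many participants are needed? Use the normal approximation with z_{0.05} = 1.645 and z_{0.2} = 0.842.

Fisher's z: C = ½·ln((1+r)/(1−r)) = ½·ln(2.3333) = 0.4236.
n = ((z_{α/2} + z_β)/C)² + 3.
(1.645 + 0.842) / 0.4236 = 2.487 / 0.4236 = 5.871.
n = 5.871² + 3 = 34.47 + 3 = 37.5.
Round up.

n = 38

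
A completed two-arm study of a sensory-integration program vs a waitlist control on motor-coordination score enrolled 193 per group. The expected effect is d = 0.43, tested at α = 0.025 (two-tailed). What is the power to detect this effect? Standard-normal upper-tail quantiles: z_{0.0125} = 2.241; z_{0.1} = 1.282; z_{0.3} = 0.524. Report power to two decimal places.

power ≈ 0.98

For two equal groups, power = Φ(d·√(n/2) − z_{α/2}).
d·√(n/2) = 0.43 × √(193/2) = 0.43 × 9.823 = 4.224.
z_β = 4.224 − 2.241 = 1.983.
Power = Φ(1.983) = 0.976.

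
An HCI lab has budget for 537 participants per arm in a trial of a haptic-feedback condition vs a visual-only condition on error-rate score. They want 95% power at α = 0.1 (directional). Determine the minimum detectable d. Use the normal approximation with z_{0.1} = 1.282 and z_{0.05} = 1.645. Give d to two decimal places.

For two independent groups of n = 537 each: d_min = (z_{α} + z_β)·√(2/n).
z-sum = 1.282 + 1.645 = 2.927.
d_min = 2.927 × √(2/537) = 2.927 × 0.0610 = 0.179.

d_min ≈ 0.18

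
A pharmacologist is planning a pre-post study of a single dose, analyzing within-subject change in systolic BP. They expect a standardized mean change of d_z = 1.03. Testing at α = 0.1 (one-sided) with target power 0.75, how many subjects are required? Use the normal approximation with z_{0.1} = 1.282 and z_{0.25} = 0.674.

For a paired (one-sample on differences) test: n = ((z_{α} + z_β) / d)².
z_{α} + z_β = 1.282 + 0.674 = 1.956.
n = (1.956 / 1.03)² = 1.899² = 3.61.
Round up.

n = 4 pairs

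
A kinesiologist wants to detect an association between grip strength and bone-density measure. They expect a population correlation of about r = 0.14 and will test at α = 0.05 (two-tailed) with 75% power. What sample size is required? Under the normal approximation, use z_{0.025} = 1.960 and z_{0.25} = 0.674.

n = 353

Fisher's z: C = ½·ln((1+r)/(1−r)) = ½·ln(1.3256) = 0.1409.
n = ((z_{α/2} + z_β)/C)² + 3.
(1.960 + 0.674) / 0.1409 = 2.634 / 0.1409 = 18.694.
n = 18.694² + 3 = 349.47 + 3 = 352.5.
Round up.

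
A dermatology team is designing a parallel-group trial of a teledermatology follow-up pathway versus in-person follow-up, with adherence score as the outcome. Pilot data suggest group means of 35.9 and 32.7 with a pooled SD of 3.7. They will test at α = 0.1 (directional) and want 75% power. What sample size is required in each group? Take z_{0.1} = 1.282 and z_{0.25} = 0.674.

n = 11 per group

Cohen's d = |M₁ − M₂| / SD_pooled = |35.9 − 32.7| / 3.7 = 3.2 / 3.7 = 0.865.
For two independent groups with equal n: n = 2·((z_{α} + z_β) / d)².
z_{α} + z_β = 1.282 + 0.674 = 1.956.
n = 2 × (1.956 / 0.865)² = 2 × 2.261² = 2 × 5.11 = 10.2.
Round up to the next whole participant.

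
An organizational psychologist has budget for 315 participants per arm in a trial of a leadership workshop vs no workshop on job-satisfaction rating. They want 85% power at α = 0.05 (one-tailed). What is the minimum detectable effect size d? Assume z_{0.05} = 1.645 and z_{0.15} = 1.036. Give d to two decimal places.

d_min ≈ 0.21

For two independent groups of n = 315 each: d_min = (z_{α} + z_β)·√(2/n).
z-sum = 1.645 + 1.036 = 2.681.
d_min = 2.681 × √(2/315) = 2.681 × 0.0797 = 0.214.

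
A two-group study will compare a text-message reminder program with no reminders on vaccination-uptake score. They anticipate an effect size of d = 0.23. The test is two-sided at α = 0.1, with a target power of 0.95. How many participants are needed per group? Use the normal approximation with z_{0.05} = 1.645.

For two independent groups with equal n: n = 2·((z_{α/2} + z_β) / d)².
z_{α/2} + z_β = 1.645 + 1.645 = 3.290.
n = 2 × (3.290 / 0.23)² = 2 × 14.304² = 2 × 204.61 = 409.2.
Round up to the next whole participant.

n = 410 per group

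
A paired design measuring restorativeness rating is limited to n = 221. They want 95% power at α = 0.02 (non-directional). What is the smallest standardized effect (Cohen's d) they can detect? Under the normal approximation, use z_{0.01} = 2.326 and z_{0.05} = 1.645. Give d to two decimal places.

d_min ≈ 0.27

For a single sample (or paired design) of n = 221: d_min = (z_{α/2} + z_β)/√n.
z-sum = 2.326 + 1.645 = 3.971.
d_min = 3.971 / √221 = 3.971 / 14.866 = 0.267.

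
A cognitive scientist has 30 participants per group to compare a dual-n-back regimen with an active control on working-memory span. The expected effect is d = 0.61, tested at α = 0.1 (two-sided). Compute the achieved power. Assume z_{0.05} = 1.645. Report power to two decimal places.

For two equal groups, power = Φ(d·√(n/2) − z_{α/2}).
d·√(n/2) = 0.61 × √(30/2) = 0.61 × 3.873 = 2.363.
z_β = 2.363 − 1.645 = 0.718.
Power = Φ(0.718) = 0.763.

power ≈ 0.76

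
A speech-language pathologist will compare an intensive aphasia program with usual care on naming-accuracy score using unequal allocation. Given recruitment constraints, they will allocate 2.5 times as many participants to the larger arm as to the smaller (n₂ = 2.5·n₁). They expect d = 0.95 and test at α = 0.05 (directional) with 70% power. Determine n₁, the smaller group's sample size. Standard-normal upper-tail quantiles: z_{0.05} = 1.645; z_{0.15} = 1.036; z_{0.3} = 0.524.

With allocation ratio k = n₂/n₁ = 2.5, Var(x̄₁−x̄₂) = σ²(1/n₁ + 1/(k·n₁)) = σ²·(k+1)/(k·n₁).
So n₁ = (1 + 1/k)·((z_{α} + z_β)/d)² = 1.400 × (2.169/0.95)².
n₁ = 1.400 × 5.21 = 7.3.
Round up: n₁ = 8, giving n₂ = 2.5 × 8 = 20.

n₁ = 8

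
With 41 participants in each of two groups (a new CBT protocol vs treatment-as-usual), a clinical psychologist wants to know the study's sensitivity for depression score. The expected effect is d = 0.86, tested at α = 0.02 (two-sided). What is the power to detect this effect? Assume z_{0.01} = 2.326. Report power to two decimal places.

power ≈ 0.94

For two equal groups, power = Φ(d·√(n/2) − z_{α/2}).
d·√(n/2) = 0.86 × √(41/2) = 0.86 × 4.528 = 3.894.
z_β = 3.894 − 2.326 = 1.568.
Power = Φ(1.568) = 0.942.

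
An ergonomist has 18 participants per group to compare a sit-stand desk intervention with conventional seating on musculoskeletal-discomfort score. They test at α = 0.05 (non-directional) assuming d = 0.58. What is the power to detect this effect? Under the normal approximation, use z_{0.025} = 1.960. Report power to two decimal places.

For two equal groups, power = Φ(d·√(n/2) − z_{α/2}).
d·√(n/2) = 0.58 × √(18/2) = 0.58 × 3.000 = 1.740.
z_β = 1.740 − 1.960 = -0.220.
Power = Φ(-0.220) = 0.413.

power ≈ 0.41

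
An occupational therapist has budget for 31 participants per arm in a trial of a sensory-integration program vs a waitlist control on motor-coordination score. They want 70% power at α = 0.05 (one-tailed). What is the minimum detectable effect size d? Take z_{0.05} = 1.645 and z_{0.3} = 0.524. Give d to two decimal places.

d_min ≈ 0.55

For two independent groups of n = 31 each: d_min = (z_{α} + z_β)·√(2/n).
z-sum = 1.645 + 0.524 = 2.169.
d_min = 2.169 × √(2/31) = 2.169 × 0.2540 = 0.551.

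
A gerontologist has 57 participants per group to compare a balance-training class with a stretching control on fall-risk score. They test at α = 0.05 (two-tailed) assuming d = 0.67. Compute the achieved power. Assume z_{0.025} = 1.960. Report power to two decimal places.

power ≈ 0.95

For two equal groups, power = Φ(d·√(n/2) − z_{α/2}).
d·√(n/2) = 0.67 × √(57/2) = 0.67 × 5.339 = 3.577.
z_β = 3.577 − 1.960 = 1.617.
Power = Φ(1.617) = 0.947.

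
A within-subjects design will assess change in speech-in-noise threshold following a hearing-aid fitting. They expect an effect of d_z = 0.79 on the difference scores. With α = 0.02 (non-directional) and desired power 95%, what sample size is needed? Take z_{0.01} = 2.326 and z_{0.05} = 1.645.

For a paired (one-sample on differences) test: n = ((z_{α/2} + z_β) / d)².
z_{α/2} + z_β = 2.326 + 1.645 = 3.971.
n = (3.971 / 0.79)² = 5.027² = 25.27.
Round up.

n = 26 pairs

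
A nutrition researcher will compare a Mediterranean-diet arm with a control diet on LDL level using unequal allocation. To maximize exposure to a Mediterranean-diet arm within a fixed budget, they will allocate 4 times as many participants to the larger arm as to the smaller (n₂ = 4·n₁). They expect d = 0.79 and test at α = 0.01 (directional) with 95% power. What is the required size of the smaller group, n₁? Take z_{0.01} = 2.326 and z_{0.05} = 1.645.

n₁ = 32

With allocation ratio k = n₂/n₁ = 4, Var(x̄₁−x̄₂) = σ²(1/n₁ + 1/(k·n₁)) = σ²·(k+1)/(k·n₁).
So n₁ = (1 + 1/k)·((z_{α} + z_β)/d)² = 1.250 × (3.971/0.79)².
n₁ = 1.250 × 25.27 = 31.6.
Round up: n₁ = 32, giving n₂ = 4 × 32 = 128.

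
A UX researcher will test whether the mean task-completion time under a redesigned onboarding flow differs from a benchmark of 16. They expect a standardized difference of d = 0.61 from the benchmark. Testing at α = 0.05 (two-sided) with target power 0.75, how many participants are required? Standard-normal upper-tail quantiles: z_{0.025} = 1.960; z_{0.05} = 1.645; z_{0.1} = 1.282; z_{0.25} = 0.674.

For a one-sample test: n = ((z_{α/2} + z_β) / d)².
z_{α/2} + z_β = 1.960 + 0.674 = 2.634.
n = (2.634 / 0.61)² = 4.318² = 18.65.
Round up.

n = 19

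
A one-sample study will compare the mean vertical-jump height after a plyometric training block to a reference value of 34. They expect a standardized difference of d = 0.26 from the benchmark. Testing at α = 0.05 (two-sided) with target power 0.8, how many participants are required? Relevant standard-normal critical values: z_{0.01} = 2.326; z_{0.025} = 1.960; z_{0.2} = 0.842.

n = 117

For a one-sample test: n = ((z_{α/2} + z_β) / d)².
z_{α/2} + z_β = 1.960 + 0.842 = 2.802.
n = (2.802 / 0.26)² = 10.777² = 116.14.
Round up.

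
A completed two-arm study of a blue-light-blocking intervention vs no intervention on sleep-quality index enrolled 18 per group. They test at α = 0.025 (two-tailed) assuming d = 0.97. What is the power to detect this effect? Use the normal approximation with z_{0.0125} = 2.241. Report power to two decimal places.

For two equal groups, power = Φ(d·√(n/2) − z_{α/2}).
d·√(n/2) = 0.97 × √(18/2) = 0.97 × 3.000 = 2.910.
z_β = 2.910 − 2.241 = 0.669.
Power = Φ(0.669) = 0.748.

power ≈ 0.75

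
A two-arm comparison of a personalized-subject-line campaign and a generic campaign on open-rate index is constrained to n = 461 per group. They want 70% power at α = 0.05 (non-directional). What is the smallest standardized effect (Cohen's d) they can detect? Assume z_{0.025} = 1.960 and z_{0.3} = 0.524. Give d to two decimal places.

d_min ≈ 0.16

For two independent groups of n = 461 each: d_min = (z_{α/2} + z_β)·√(2/n).
z-sum = 1.960 + 0.524 = 2.484.
d_min = 2.484 × √(2/461) = 2.484 × 0.0659 = 0.164.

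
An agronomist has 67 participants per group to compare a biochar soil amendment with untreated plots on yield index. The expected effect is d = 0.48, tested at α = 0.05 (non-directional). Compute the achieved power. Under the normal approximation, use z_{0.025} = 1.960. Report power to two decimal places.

For two equal groups, power = Φ(d·√(n/2) − z_{α/2}).
d·√(n/2) = 0.48 × √(67/2) = 0.48 × 5.788 = 2.778.
z_β = 2.778 − 1.960 = 0.818.
Power = Φ(0.818) = 0.793.

power ≈ 0.79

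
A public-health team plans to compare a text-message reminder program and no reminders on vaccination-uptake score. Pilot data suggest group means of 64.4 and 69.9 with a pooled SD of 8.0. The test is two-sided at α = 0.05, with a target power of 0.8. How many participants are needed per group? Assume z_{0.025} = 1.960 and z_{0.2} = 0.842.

Cohen's d = |M₁ − M₂| / SD_pooled = |64.4 − 69.9| / 8.0 = 5.5 / 8.0 = 0.688.
For two independent groups with equal n: n = 2·((z_{α/2} + z_β) / d)².
z_{α/2} + z_β = 1.960 + 0.842 = 2.802.
n = 2 × (2.802 / 0.688)² = 2 × 4.073² = 2 × 16.59 = 33.2.
Round up to the next whole participant.

n = 34 per group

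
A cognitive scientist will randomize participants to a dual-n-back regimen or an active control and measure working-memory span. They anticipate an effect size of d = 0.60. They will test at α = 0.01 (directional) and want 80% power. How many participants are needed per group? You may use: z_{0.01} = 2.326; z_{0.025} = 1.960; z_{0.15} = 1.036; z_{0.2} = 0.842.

n = 56 per group

For two independent groups with equal n: n = 2·((z_{α} + z_β) / d)².
z_{α} + z_β = 2.326 + 0.842 = 3.168.
n = 2 × (3.168 / 0.60)² = 2 × 5.280² = 2 × 27.88 = 55.8.
Round up to the next whole participant.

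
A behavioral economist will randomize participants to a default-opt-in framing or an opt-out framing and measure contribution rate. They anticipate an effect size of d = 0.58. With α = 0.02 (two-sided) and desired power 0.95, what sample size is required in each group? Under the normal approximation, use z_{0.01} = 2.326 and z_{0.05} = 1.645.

n = 94 per group

For two independent groups with equal n: n = 2·((z_{α/2} + z_β) / d)².
z_{α/2} + z_β = 2.326 + 1.645 = 3.971.
n = 2 × (3.971 / 0.58)² = 2 × 6.847² = 2 × 46.88 = 93.8.
Round up to the next whole participant.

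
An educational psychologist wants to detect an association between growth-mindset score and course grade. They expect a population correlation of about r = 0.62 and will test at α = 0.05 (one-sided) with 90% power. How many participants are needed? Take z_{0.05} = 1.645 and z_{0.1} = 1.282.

n = 20

Fisher's z: C = ½·ln((1+r)/(1−r)) = ½·ln(4.2632) = 0.7250.
n = ((z_{α} + z_β)/C)² + 3.
(1.645 + 1.282) / 0.7250 = 2.927 / 0.7250 = 4.037.
n = 4.037² + 3 = 16.30 + 3 = 19.3.
Round up.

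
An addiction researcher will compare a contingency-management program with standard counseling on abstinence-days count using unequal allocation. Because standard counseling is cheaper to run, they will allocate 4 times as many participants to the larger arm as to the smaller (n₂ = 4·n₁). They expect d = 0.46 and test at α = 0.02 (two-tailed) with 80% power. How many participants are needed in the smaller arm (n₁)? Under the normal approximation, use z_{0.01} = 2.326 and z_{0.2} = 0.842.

With allocation ratio k = n₂/n₁ = 4, Var(x̄₁−x̄₂) = σ²(1/n₁ + 1/(k·n₁)) = σ²·(k+1)/(k·n₁).
So n₁ = (1 + 1/k)·((z_{α/2} + z_β)/d)² = 1.250 × (3.168/0.46)².
n₁ = 1.250 × 47.43 = 59.3.
Round up: n₁ = 60, giving n₂ = 4 × 60 = 240.

n₁ = 60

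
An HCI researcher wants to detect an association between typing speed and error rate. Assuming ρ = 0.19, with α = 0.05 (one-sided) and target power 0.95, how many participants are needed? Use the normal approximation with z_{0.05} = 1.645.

Fisher's z: C = ½·ln((1+r)/(1−r)) = ½·ln(1.4691) = 0.1923.
n = ((z_{α} + z_β)/C)² + 3.
(1.645 + 1.645) / 0.1923 = 3.290 / 0.1923 = 17.109.
n = 17.109² + 3 = 292.71 + 3 = 295.7.
Round up.

n = 296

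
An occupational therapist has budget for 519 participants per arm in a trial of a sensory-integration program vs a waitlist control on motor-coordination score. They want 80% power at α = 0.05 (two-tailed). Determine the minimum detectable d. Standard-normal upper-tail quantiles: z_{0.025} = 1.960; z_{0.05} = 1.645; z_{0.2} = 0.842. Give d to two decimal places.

d_min ≈ 0.17

For two independent groups of n = 519 each: d_min = (z_{α/2} + z_β)·√(2/n).
z-sum = 1.960 + 0.842 = 2.802.
d_min = 2.802 × √(2/519) = 2.802 × 0.0621 = 0.174.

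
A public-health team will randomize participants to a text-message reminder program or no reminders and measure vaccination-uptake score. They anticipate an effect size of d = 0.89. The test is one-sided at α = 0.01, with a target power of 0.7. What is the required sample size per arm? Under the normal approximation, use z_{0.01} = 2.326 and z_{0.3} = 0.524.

For two independent groups with equal n: n = 2·((z_{α} + z_β) / d)².
z_{α} + z_β = 2.326 + 0.524 = 2.850.
n = 2 × (2.850 / 0.89)² = 2 × 3.202² = 2 × 10.25 = 20.5.
Round up to the next whole participant.

n = 21 per group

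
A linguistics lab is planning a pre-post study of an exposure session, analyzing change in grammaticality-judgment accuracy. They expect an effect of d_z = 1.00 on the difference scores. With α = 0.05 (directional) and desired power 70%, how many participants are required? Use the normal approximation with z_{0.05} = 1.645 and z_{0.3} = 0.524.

For a paired (one-sample on differences) test: n = ((z_{α} + z_β) / d)².
z_{α} + z_β = 1.645 + 0.524 = 2.169.
n = (2.169 / 1.00)² = 2.169² = 4.70.
Round up.

n = 5 pairs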